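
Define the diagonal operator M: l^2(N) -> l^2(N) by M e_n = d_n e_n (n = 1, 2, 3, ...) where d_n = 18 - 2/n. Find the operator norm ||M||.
||M|| = 18

For a diagonal operator on l^2 with entries d_n, ||M|| = sup_n |d_n|. Here d_1 = 16, d_2 = 17, ..., and d_n = 18 - 2/n increases monotonically toward 18. All terms lie in [16, 18), so |d_n| = d_n and the supremum is the limit 18, which is not attained by any individual d_n. Hence ||M|| = 18.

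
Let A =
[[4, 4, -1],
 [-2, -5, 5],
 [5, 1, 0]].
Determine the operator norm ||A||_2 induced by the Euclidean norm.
||A||_2 ≈ 9.4489 (= sqrt(largest eigenvalue of A^T A))

||A||_2 = sigma_max(A) = sqrt(lambda_max(A^T A)). Form the symmetric matrix M = A^T A =
[[45, 31, -14],
 [31, 42, -29],
 [-14, -29, 26]].
Its characteristic polynomial (trace, sum of principal 2x2 minors, determinant of M give the coefficients) is
  p(λ) = det(λ I - M) = λ^3 - 113λ^2 + 2154λ - 3249.
No integer candidate from the rational root theorem (±divisors of 3249) is a root, so the roots are irrational. The cubic discriminant is Δ = 14466474873 > 0, so there are three distinct real roots. p(1) = -1207 and p(2) = 615 have opposite signs, so a root lies in (1, 2); Newton's method refines it to λ ≈ 1.6489. p(22) = 95 and p(23) = -1317 have opposite signs, so a root lies in (22, 23); Newton's method refines it to λ ≈ 22.0694. p(89) = -1647 and p(90) = 4311 have opposite signs, so a root lies in (89, 90); Newton's method refines it to λ ≈ 89.2817. Check (Vieta): the three roots sum to 113, matching tr M = 113.
So the eigenvalues of A^T A are ≈ 1.6489, 22.0694, 89.2817 (all ≥ 0, as they must be for A^T A). The largest is λ_max ≈ 89.2817, hence ||A||_2 = sqrt(λ_max) ≈ 9.4489.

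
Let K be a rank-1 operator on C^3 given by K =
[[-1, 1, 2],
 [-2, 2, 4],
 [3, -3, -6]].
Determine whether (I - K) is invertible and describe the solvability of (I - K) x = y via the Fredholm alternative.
(I - K) is invertible (det(I - K) = 6 ≠ 0), so for every y in C^3 the equation (I - K) x = y has a unique solution.

K has rank 1, so it is an outer product K = u v^T: every row of K is a multiple of one row vector. Reading off the entries, u = (1, 2, -3) and v = (-1, 1, 2) (row i of K equals u_i·v^T). A rank-one matrix u v^T satisfies K u = u (v·u) and kills the (2)-dimensional subspace v^⊥, so its characteristic polynomial is lambda^2 (lambda - v·u) with v·u = tr K = -5. Hence the eigenvalues of I - K are 1 (multiplicity 2) and 1 - (-5) = 6, so det(I - K) = 6. (Direct check: I - K =
[[2, -1, -2],
 [2, -1, -4],
 [-3, 3, 7]]
has determinant 6.) The finite-dimensional Fredholm alternative says: either (I - K) is invertible, or ker(I - K) ≠ {0} and then range(I - K) = ker((I - K)^*)^⊥, with dim ker(I - K) = dim ker((I - K)^*). Since det(I - K) ≠ 0, 1 is not an eigenvalue of K and ker(I - K) = {0}, so we are in the first case: for every y there is a unique x = (I - K)^(-1) y. Explicitly, by the Sherman–Morrison formula, (I - u v^T)^(-1) = I + u v^T/(1 - v·u), i.e. (I - K)^(-1) = I + K/(6).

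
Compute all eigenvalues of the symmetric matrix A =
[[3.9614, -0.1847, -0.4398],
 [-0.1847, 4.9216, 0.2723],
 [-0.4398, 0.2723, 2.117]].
sigma(A) ≈ {2, 4, 5}

A is real symmetric, so its spectrum consists of real eigenvalues. Expanding the characteristic polynomial of the displayed matrix gives
  det(λ I - A) = p(λ) = λ^3 + (-11)λ^2 + (38)λ + (-40).
Solving p(λ) = 0 yields eigenvalues ≈ 2, 4, 5. (A is shown rounded to 4 decimals, so these recover the underlying integer eigenvalues to within that precision.)
Verification: the trace of A = 11 equals the sum of eigenvalues 11, and det(A) ≈ 40.0003 matches the eigenvalue product 40.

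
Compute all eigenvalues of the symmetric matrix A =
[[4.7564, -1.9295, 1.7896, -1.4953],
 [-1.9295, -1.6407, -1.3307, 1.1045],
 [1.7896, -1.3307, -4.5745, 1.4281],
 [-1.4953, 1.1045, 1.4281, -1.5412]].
sigma(A) ≈ {-6, -2, -1, 6}

A is real symmetric, so its spectrum consists of real eigenvalues. Expanding the characteristic polynomial of the displayed matrix gives
  det(λ I - A) = p(λ) = λ^4 + (3)λ^3 + (-34)λ^2 + (-108)λ + (-72).
Solving p(λ) = 0 yields eigenvalues ≈ -6, -2, -1, 6. (A is shown rounded to 4 decimals, so these recover the underlying integer eigenvalues to within that precision.)
Verification: the trace of A = -3 equals the sum of eigenvalues -3, and det(A) ≈ -72.0000 matches the eigenvalue product -72.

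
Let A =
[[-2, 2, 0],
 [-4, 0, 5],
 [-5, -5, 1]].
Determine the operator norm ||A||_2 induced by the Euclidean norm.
||A||_2 ≈ 8.4795 (= sqrt(largest eigenvalue of A^T A))

||A||_2 = sigma_max(A) = sqrt(lambda_max(A^T A)). Form the symmetric matrix M = A^T A =
[[45, 21, -25],
 [21, 29, -5],
 [-25, -5, 26]].
Its characteristic polynomial (trace, sum of principal 2x2 minors, determinant of M give the coefficients) is
  p(λ) = det(λ I - M) = λ^3 - 100λ^2 + 2138λ - 8464.
No integer candidate from the rational root theorem (±divisors of 8464) is a root, so the roots are irrational. The cubic discriminant is Δ = 3401468320 > 0, so there are three distinct real roots. p(5) = -149 and p(6) = 980 have opposite signs, so a root lies in (5, 6); Newton's method refines it to λ ≈ 5.1239. p(22) = 820 and p(23) = -23 have opposite signs, so a root lies in (22, 23); Newton's method refines it to λ ≈ 22.9737. p(71) = -2855 and p(72) = 320 have opposite signs, so a root lies in (71, 72); Newton's method refines it to λ ≈ 71.9024. Check (Vieta): the three roots sum to 100, matching tr M = 100.
So the eigenvalues of A^T A are ≈ 5.1239, 22.9737, 71.9024 (all ≥ 0, as they must be for A^T A). The largest is λ_max ≈ 71.9024, hence ||A||_2 = sqrt(λ_max) ≈ 8.4795.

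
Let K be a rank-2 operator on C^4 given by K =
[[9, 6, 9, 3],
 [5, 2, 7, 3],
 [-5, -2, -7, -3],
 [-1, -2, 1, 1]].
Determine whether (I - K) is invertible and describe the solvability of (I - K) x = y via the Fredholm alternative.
(I - K) is invertible (det(I - K) = -18 ≠ 0), so for every y in C^4 the equation (I - K) x = y has a unique solution.

K has rank 2 and factors as K = U V^T = u1 v1^T + u2 v2^T with u1 = (0, -2, 2, -2), v1 = (-1, 0, -2, -1), u2 = (-3, -1, 1, 1), v2 = (-3, -2, -3, -1) (multiplying out reproduces the displayed K). The nonzero eigenvalues of U V^T coincide with those of the 2 x 2 matrix G = V^T U = [[v1·u1, v1·u2], [v2·u1, v2·u2]] = [[-2, 0], [0, 7]], and by the Sylvester determinant identity det(I_4 - U V^T) = det(I_2 - V^T U) = det([[3, 0], [0, -6]]) = (3)(-6) - (0)(0) = -18. (Direct check: I - K =
[[-8, -6, -9, -3],
 [-5, -1, -7, -3],
 [5, 2, 8, 3],
 [1, 2, -1, 0]]
has determinant -18.) The finite-dimensional Fredholm alternative says: either (I - K) is invertible, or ker(I - K) ≠ {0} and then range(I - K) = ker((I - K)^*)^⊥, with dim ker(I - K) = dim ker((I - K)^*). Since det(I - K) ≠ 0, 1 is not an eigenvalue of K and ker(I - K) = {0}, so we are in the first case: for every y there is a unique x = (I - K)^(-1) y. (Explicitly, by the Woodbury identity, (I - U V^T)^(-1) = I + U (I_2 - G)^(-1) V^T.)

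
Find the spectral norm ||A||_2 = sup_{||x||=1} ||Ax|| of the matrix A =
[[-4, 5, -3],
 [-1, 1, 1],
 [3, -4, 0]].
||A||_2 ≈ 8.5433 (= sqrt(largest eigenvalue of A^T A))

||A||_2 = sigma_max(A) = sqrt(lambda_max(A^T A)). Form the symmetric matrix M = A^T A =
[[26, -33, 11],
 [-33, 42, -14],
 [11, -14, 10]].
Its characteristic polynomial (trace, sum of principal 2x2 minors, determinant of M give the coefficients) is
  p(λ) = det(λ I - M) = λ^3 - 78λ^2 + 366λ - 16.
No integer candidate from the rational root theorem (±divisors of 16) is a root, so the roots are irrational. The cubic discriminant is Δ = 596720304 > 0, so there are three distinct real roots. p(0) = -16 and p(1) = 273 have opposite signs, so a root lies in (0, 1); Newton's method refines it to λ ≈ 0.0441. p(4) = 264 and p(5) = -11 have opposite signs, so a root lies in (4, 5); Newton's method refines it to λ ≈ 4.9674. p(72) = -4768 and p(73) = 57 have opposite signs, so a root lies in (72, 73); Newton's method refines it to λ ≈ 72.9885. Check (Vieta): the three roots sum to 78, matching tr M = 78.
So the eigenvalues of A^T A are ≈ 0.0441, 4.9674, 72.9885 (all ≥ 0, as they must be for A^T A). The largest is λ_max ≈ 72.9885, hence ||A||_2 = sqrt(λ_max) ≈ 8.5433.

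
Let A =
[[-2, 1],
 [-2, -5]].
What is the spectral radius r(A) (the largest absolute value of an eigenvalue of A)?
r(A) = 4

The eigenvalues of A are the roots of its characteristic polynomial. With M = A (coefficients from the trace and determinant):
  p(λ) = det(λ I - M) = λ^2 + 7λ + 12.
For λ^2 + 7λ + 12 the discriminant is 1. It is a perfect square (1^2), so the roots are rational: λ = (-7 ± 1)/2 = -3, -4.
Thus the eigenvalues (to 4 decimals) are -3 (modulus 3); -4 (modulus 4). The spectral radius is the largest modulus: r(A) = 4. (Cross-check: r(A) ≤ ||A||_2 ≈ 5.389; equality holds whenever A is normal, though it can also hold for some non-normal A.)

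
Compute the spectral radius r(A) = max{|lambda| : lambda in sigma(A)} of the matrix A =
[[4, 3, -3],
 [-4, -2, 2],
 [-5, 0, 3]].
r(A) ≈ 6.134

The eigenvalues of A are the roots of its characteristic polynomial. With M = A (coefficients from the trace, the sum of principal 2x2 minors, and det A):
  p(λ) = det(λ I - M) = λ^3 - 5λ^2 - 5λ - 12.
No integer candidate from the rational root theorem (±divisors of 12) is a root, so the roots are irrational. The cubic discriminant is Δ = -14163 < 0, so there is one real root and a complex-conjugate pair. p(6) = -6 and p(7) = 51 have opposite signs, so a root lies in (6, 7); Newton's method refines it to λ ≈ 6.134. Dividing out (λ - (6.134)) leaves approximately λ^2 + 1.134λ + 1.9563. For λ^2 + 1.134λ + 1.9563 the discriminant is -6.5391. It is negative, so the remaining roots are the complex-conjugate pair λ ≈ -0.567 ± 1.2786i. Their product equals the constant term, so |λ|^2 ≈ 1.9563 and |λ| ≈ 1.3987.
Thus the eigenvalues (to 4 decimals) are 6.134 (modulus 6.134); -0.567 ± 1.2786i (modulus 1.3987). The spectral radius is the largest modulus: r(A) ≈ 6.134. (Cross-check: r(A) ≤ ||A||_2 ≈ 9.2942; equality holds whenever A is normal, though it can also hold for some non-normal A.)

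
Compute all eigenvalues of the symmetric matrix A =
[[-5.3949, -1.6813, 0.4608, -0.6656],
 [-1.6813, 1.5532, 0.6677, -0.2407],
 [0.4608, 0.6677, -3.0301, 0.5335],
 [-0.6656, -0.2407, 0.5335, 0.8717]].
sigma(A) ≈ {-6, -3, 1, 2}

A is real symmetric, so its spectrum consists of real eigenvalues. Expanding the characteristic polynomial of the displayed matrix gives
  det(λ I - A) = p(λ) = λ^4 + (6)λ^3 + (-7)λ^2 + (-36)λ + (35.9981).
Solving p(λ) = 0 yields eigenvalues ≈ -6, -3, 1, 2. (A is shown rounded to 4 decimals, so these recover the underlying integer eigenvalues to within that precision.)
Verification: the trace of A = -6 equals the sum of eigenvalues -6, and det(A) ≈ 35.9981 matches the eigenvalue product 36.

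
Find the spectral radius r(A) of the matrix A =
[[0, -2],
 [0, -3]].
r(A) = 3

The eigenvalues of A are the roots of its characteristic polynomial. With M = A (coefficients from the trace and determinant):
  p(λ) = det(λ I - M) = λ^2 + 3λ.
For λ^2 + 3λ the discriminant is 9. It is a perfect square (3^2), so the roots are rational: λ = (-3 ± 3)/2 = 0, -3.
Thus the eigenvalues (to 4 decimals) are 0 (modulus 0); -3 (modulus 3). The spectral radius is the largest modulus: r(A) = 3. (Cross-check: r(A) ≤ ||A||_2 ≈ 3.6056; equality holds whenever A is normal, though it can also hold for some non-normal A.)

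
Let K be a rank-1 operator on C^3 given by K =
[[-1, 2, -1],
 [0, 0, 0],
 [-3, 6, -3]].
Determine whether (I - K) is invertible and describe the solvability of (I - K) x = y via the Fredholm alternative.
(I - K) is invertible (det(I - K) = 5 ≠ 0), so for every y in C^3 the equation (I - K) x = y has a unique solution.

K has rank 1, so it is an outer product K = u v^T: every row of K is a multiple of one row vector. Reading off the entries, u = (-1, 0, -3) and v = (1, -2, 1) (row i of K equals u_i·v^T). A rank-one matrix u v^T satisfies K u = u (v·u) and kills the (2)-dimensional subspace v^⊥, so its characteristic polynomial is lambda^2 (lambda - v·u) with v·u = tr K = -4. Hence the eigenvalues of I - K are 1 (multiplicity 2) and 1 - (-4) = 5, so det(I - K) = 5. (Direct check: I - K =
[[2, -2, 1],
 [0, 1, 0],
 [3, -6, 4]]
has determinant 5.) The finite-dimensional Fredholm alternative says: either (I - K) is invertible, or ker(I - K) ≠ {0} and then range(I - K) = ker((I - K)^*)^⊥, with dim ker(I - K) = dim ker((I - K)^*). Since det(I - K) ≠ 0, 1 is not an eigenvalue of K and ker(I - K) = {0}, so we are in the first case: for every y there is a unique x = (I - K)^(-1) y. Explicitly, by the Sherman–Morrison formula, (I - u v^T)^(-1) = I + u v^T/(1 - v·u), i.e. (I - K)^(-1) = I + K/(5).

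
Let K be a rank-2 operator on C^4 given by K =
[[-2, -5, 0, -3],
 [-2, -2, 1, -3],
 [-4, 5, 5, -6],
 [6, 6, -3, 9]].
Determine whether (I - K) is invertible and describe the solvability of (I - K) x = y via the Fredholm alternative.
(I - K) is invertible (det(I - K) = -13 ≠ 0), so for every y in C^4 the equation (I - K) x = y has a unique solution.

K has rank 2 and factors as K = U V^T = u1 v1^T + u2 v2^T with u1 = (-2, -1, 1, 3), v1 = (2, 2, -1, 3), u2 = (-1, 0, 3, 0), v2 = (-2, 1, 2, -3) (multiplying out reproduces the displayed K). The nonzero eigenvalues of U V^T coincide with those of the 2 x 2 matrix G = V^T U = [[v1·u1, v1·u2], [v2·u1, v2·u2]] = [[2, -5], [-4, 8]], and by the Sylvester determinant identity det(I_4 - U V^T) = det(I_2 - V^T U) = det([[-1, 5], [4, -7]]) = (-1)(-7) - (5)(4) = -13. (Direct check: I - K =
[[3, 5, 0, 3],
 [2, 3, -1, 3],
 [4, -5, -4, 6],
 [-6, -6, 3, -8]]
has determinant -13.) The finite-dimensional Fredholm alternative says: either (I - K) is invertible, or ker(I - K) ≠ {0} and then range(I - K) = ker((I - K)^*)^⊥, with dim ker(I - K) = dim ker((I - K)^*). Since det(I - K) ≠ 0, 1 is not an eigenvalue of K and ker(I - K) = {0}, so we are in the first case: for every y there is a unique x = (I - K)^(-1) y. (Explicitly, by the Woodbury identity, (I - U V^T)^(-1) = I + U (I_2 - G)^(-1) V^T.)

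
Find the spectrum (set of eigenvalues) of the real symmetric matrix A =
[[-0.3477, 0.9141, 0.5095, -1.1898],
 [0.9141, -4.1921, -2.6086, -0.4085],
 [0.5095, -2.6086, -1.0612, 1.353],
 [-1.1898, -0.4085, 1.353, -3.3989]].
sigma(A) ≈ {-6, -4, 0, 1}

A is real symmetric, so its spectrum consists of real eigenvalues. Expanding the characteristic polynomial of the displayed matrix gives
  det(λ I - A) = p(λ) = λ^4 + (9)λ^3 + (14)λ^2 + (-24)λ + (0).
Solving p(λ) = 0 yields eigenvalues ≈ -6, -4, 0, 1. (A is shown rounded to 4 decimals, so these recover the underlying integer eigenvalues to within that precision.)
Verification: the trace of A = -9 equals the sum of eigenvalues -9, and det(A) ≈ 0.0008 matches the eigenvalue product 0.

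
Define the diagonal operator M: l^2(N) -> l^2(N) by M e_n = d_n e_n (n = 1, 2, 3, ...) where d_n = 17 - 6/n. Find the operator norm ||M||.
||M|| = 17

For a diagonal operator on l^2 with entries d_n, ||M|| = sup_n |d_n|. Here d_1 = 11, d_2 = 14, ..., and d_n = 17 - 6/n increases monotonically toward 17. All terms lie in [11, 17), so |d_n| = d_n and the supremum is the limit 17, which is not attained by any individual d_n. Hence ||M|| = 17.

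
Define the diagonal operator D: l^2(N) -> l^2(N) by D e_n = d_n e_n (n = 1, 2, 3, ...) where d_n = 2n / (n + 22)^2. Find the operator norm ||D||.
||D|| = 1/44 (attained at n = 22)

For D diagonal, ||D|| = sup_n |d_n|. Treat f(x) = 2x / (x + 22)^2 for real x > 0. By the quotient rule, f'(x) = 2(22 - x)/(x + 22)^3, which is positive for x < 22 and negative for x > 22. So f has a unique maximum at x = 22, and since 22 is a positive integer, the supremum over n ≥ 1 is attained at n = 22: d_22 = 2·22/(22 + 22)^2 = 2·22/1936 = 1/44. Hence ||D|| = 1/44.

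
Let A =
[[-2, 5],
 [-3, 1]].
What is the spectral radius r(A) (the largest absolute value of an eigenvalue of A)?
r(A) = sqrt(13) ≈ 3.6056

The eigenvalues of A are the roots of its characteristic polynomial. With M = A (coefficients from the trace and determinant):
  p(λ) = det(λ I - M) = λ^2 + λ + 13.
For λ^2 + λ + 13 the discriminant is -51. It is negative, so the roots are the complex-conjugate pair λ = -1/2 ± (sqrt(51)/2) i ≈ -0.5 ± 3.5707i. For a conjugate pair the product of the roots equals the constant term, so |λ|^2 = 13 and |λ| = sqrt(13) ≈ 3.6056.
Thus the eigenvalues (to 4 decimals) are -0.5 ± 3.5707i (modulus 3.6056). The spectral radius is the largest modulus: r(A) = sqrt(13) ≈ 3.6056. (Cross-check: r(A) ≤ ||A||_2 ≈ 5.8339; equality holds whenever A is normal, though it can also hold for some non-normal A.)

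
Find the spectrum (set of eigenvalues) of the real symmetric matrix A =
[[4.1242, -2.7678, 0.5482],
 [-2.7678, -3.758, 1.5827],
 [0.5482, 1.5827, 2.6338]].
sigma(A) ≈ {-5, 3, 5}

A is real symmetric, so its spectrum consists of real eigenvalues. Expanding the characteristic polynomial of the displayed matrix gives
  det(λ I - A) = p(λ) = λ^3 + (-3)λ^2 + (-25)λ + (75.0018).
Solving p(λ) = 0 yields eigenvalues ≈ -5, 3, 5. (A is shown rounded to 4 decimals, so these recover the underlying integer eigenvalues to within that precision.)
Verification: the trace of A = 3 equals the sum of eigenvalues 3, and det(A) ≈ -75.0018 matches the eigenvalue product -75.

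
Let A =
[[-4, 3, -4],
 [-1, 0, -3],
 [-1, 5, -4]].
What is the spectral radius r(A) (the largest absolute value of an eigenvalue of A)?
r(A) ≈ 3.9376

The eigenvalues of A are the roots of its characteristic polynomial. With M = A (coefficients from the trace, the sum of principal 2x2 minors, and det A):
  p(λ) = det(λ I - M) = λ^3 + 8λ^2 + 30λ + 43.
No integer candidate from the rational root theorem (±divisors of 43) is a root, so the roots are irrational. The cubic discriminant is Δ = -2627 < 0, so there is one real root and a complex-conjugate pair. p(-3) = -2 and p(-2) = 7 have opposite signs, so a root lies in (-3, -2); Newton's method refines it to λ ≈ -2.7734. Dividing out (λ - (-2.7734)) leaves approximately λ^2 + 5.2266λ + 15.5046. For λ^2 + 5.2266λ + 15.5046 the discriminant is -34.7008. It is negative, so the remaining roots are the complex-conjugate pair λ ≈ -2.6133 ± 2.9454i. Their product equals the constant term, so |λ|^2 ≈ 15.5046 and |λ| ≈ 3.9376.
Thus the eigenvalues (to 4 decimals) are -2.7734 (modulus 2.7734); -2.6133 ± 2.9454i (modulus 3.9376). The spectral radius is the largest modulus: r(A) ≈ 3.9376. (Cross-check: r(A) ≤ ||A||_2 ≈ 9.0728; equality holds whenever A is normal, though it can also hold for some non-normal A.)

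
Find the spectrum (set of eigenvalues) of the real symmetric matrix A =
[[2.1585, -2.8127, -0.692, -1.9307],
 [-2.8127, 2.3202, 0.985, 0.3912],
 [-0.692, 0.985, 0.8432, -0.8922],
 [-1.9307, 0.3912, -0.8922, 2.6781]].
sigma(A) ≈ {-1, 0, 3, 6}

A is real symmetric, so its spectrum consists of real eigenvalues. Expanding the characteristic polynomial of the displayed matrix gives
  det(λ I - A) = p(λ) = λ^4 + (-8)λ^3 + (9)λ^2 + (18)λ + (0).
Solving p(λ) = 0 yields eigenvalues ≈ -1, 0, 3, 6. (A is shown rounded to 4 decimals, so these recover the underlying integer eigenvalues to within that precision.)
Verification: the trace of A = 8 equals the sum of eigenvalues 8, and det(A) ≈ -0.0005 matches the eigenvalue product 0.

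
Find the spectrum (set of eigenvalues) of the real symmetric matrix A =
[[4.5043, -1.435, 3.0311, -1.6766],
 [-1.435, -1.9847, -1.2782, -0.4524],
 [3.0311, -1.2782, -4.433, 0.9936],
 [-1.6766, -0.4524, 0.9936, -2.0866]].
sigma(A) ≈ {-6, -3, -1, 6}

A is real symmetric, so its spectrum consists of real eigenvalues. Expanding the characteristic polynomial of the displayed matrix gives
  det(λ I - A) = p(λ) = λ^4 + (4)λ^3 + (-33)λ^2 + (-144)λ + (-108).
Solving p(λ) = 0 yields eigenvalues ≈ -6, -3, -1, 6. (A is shown rounded to 4 decimals, so these recover the underlying integer eigenvalues to within that precision.)
Verification: the trace of A = -4 equals the sum of eigenvalues -4, and det(A) ≈ -107.9993 matches the eigenvalue product -108.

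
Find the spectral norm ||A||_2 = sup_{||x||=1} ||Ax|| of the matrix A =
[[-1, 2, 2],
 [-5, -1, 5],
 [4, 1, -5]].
||A||_2 ≈ 9.8135 (= sqrt(largest eigenvalue of A^T A))

||A||_2 = sigma_max(A) = sqrt(lambda_max(A^T A)). Form the symmetric matrix M = A^T A =
[[42, 7, -47],
 [7, 6, -6],
 [-47, -6, 54]].
Its characteristic polynomial (trace, sum of principal 2x2 minors, determinant of M give the coefficients) is
  p(λ) = det(λ I - M) = λ^3 - 102λ^2 + 550λ - 144.
No integer candidate from the rational root theorem (±divisors of 144) is a root, so the roots are irrational. The cubic discriminant is Δ = 2015305520 > 0, so there are three distinct real roots. p(0) = -144 and p(1) = 305 have opposite signs, so a root lies in (0, 1); Newton's method refines it to λ ≈ 0.2759. p(5) = 181 and p(6) = -300 have opposite signs, so a root lies in (5, 6); Newton's method refines it to λ ≈ 5.4196. p(96) = -2640 and p(97) = 6161 have opposite signs, so a root lies in (96, 97); Newton's method refines it to λ ≈ 96.3045. Check (Vieta): the three roots sum to 102, matching tr M = 102.
So the eigenvalues of A^T A are ≈ 0.2759, 5.4196, 96.3045 (all ≥ 0, as they must be for A^T A). The largest is λ_max ≈ 96.3045, hence ||A||_2 = sqrt(λ_max) ≈ 9.8135.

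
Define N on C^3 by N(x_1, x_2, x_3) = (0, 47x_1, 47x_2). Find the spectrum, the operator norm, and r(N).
sigma(N) = {0}; ||N|| = 47; r(N) = 0. (N is nilpotent with N^3 = 0.)

On C^3, N is a strictly lower-triangular matrix with 47 on the subdiagonal and zeros elsewhere, so its characteristic polynomial is lambda^3 and every eigenvalue is 0: sigma(N) = {0}. For the operator norm, N e_i = 47e_{i+1} for i = 1, ..., 2 and N e_3 = 0, so the singular values of N are 47 (with multiplicity 2) and 0; hence ||N|| = 47. The spectral radius r(N) = max|lambda| = 0. Note ||N|| > r(N) — characteristic of non-normal nilpotent operators. Indeed N^3 = 0.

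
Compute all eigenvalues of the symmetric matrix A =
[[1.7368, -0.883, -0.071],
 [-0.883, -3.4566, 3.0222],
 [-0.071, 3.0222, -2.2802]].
sigma(A) ≈ {-6, 0, 2}

A is real symmetric, so its spectrum consists of real eigenvalues. Expanding the characteristic polynomial of the displayed matrix gives
  det(λ I - A) = p(λ) = λ^3 + (4)λ^2 + (-12)λ + (0).
Solving p(λ) = 0 yields eigenvalues ≈ -6, 0, 2. (A is shown rounded to 4 decimals, so these recover the underlying integer eigenvalues to within that precision.)
Verification: the trace of A = -4 equals the sum of eigenvalues -4, and det(A) ≈ -0.0002 matches the eigenvalue product 0.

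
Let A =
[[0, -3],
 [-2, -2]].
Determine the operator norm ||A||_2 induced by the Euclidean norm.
||A||_2 = sqrt((17 + sqrt(145))/2) ≈ 3.8106 (= sqrt(largest eigenvalue of A^T A))

||A||_2 = sigma_max(A) = sqrt(lambda_max(A^T A)). Form the symmetric matrix M = A^T A =
[[4, 4],
 [4, 13]].
Its characteristic polynomial (trace, determinant of M give the coefficients) is
  p(λ) = det(λ I - M) = λ^2 - 17λ + 36.
For λ^2 - 17λ + 36 the discriminant is 145. It is nonnegative but not a perfect square, so the roots are real and irrational: λ = (17 ± sqrt(145))/2 ≈ 14.5208, 2.4792.
So the eigenvalues of A^T A are ≈ 2.4792, 14.5208 (all ≥ 0, as they must be for A^T A). The largest is λ_max = (17 + sqrt(145))/2 ≈ 14.5208, hence ||A||_2 = sqrt(λ_max) = sqrt((17 + sqrt(145))/2) ≈ 3.8106.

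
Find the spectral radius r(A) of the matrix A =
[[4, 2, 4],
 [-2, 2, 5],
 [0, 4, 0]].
r(A) ≈ 5.4212

The eigenvalues of A are the roots of its characteristic polynomial. With M = A (coefficients from the trace, the sum of principal 2x2 minors, and det A):
  p(λ) = det(λ I - M) = λ^3 - 6λ^2 - 8λ + 112.
No integer candidate from the rational root theorem (±divisors of 112) is a root, so the roots are irrational. The cubic discriminant is Δ = -140800 < 0, so there is one real root and a complex-conjugate pair. p(-4) = -16 and p(-3) = 55 have opposite signs, so a root lies in (-4, -3); Newton's method refines it to λ ≈ -3.8109. Dividing out (λ - (-3.8109)) leaves approximately λ^2 - 9.8109λ + 29.389. For λ^2 - 9.8109λ + 29.389 the discriminant is -21.3014. It is negative, so the remaining roots are the complex-conjugate pair λ ≈ 4.9055 ± 2.3077i. Their product equals the constant term, so |λ|^2 ≈ 29.389 and |λ| ≈ 5.4212.
Thus the eigenvalues (to 4 decimals) are -3.8109 (modulus 3.8109); 4.9055 ± 2.3077i (modulus 5.4212). The spectral radius is the largest modulus: r(A) ≈ 5.4212. (Cross-check: r(A) ≤ ||A||_2 ≈ 7.3442; equality holds whenever A is normal, though it can also hold for some non-normal A.)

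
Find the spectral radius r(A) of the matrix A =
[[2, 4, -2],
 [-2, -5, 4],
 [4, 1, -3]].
r(A) ≈ 4.5074

The eigenvalues of A are the roots of its characteristic polynomial. With M = A (coefficients from the trace, the sum of principal 2x2 minors, and det A):
  p(λ) = det(λ I - M) = λ^3 + 6λ^2 + 11λ - 26.
No integer candidate from the rational root theorem (±divisors of 26) is a root, so the roots are irrational. The cubic discriminant is Δ = -27644 < 0, so there is one real root and a complex-conjugate pair. p(1) = -8 and p(2) = 28 have opposite signs, so a root lies in (1, 2); Newton's method refines it to λ ≈ 1.2798. Dividing out (λ - (1.2798)) leaves approximately λ^2 + 7.2798λ + 20.3163. For λ^2 + 7.2798λ + 20.3163 the discriminant is -28.2704. It is negative, so the remaining roots are the complex-conjugate pair λ ≈ -3.6399 ± 2.6585i. Their product equals the constant term, so |λ|^2 ≈ 20.3163 and |λ| ≈ 4.5074.
Thus the eigenvalues (to 4 decimals) are 1.2798 (modulus 1.2798); -3.6399 ± 2.6585i (modulus 4.5074). The spectral radius is the largest modulus: r(A) ≈ 4.5074. (Cross-check: r(A) ≤ ||A||_2 ≈ 9.1882; equality holds whenever A is normal, though it can also hold for some non-normal A.)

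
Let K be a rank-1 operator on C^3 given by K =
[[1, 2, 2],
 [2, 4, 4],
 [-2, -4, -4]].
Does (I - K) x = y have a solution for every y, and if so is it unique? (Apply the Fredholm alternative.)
(I - K) is singular (det(I - K) = 0, i.e. 1 ∈ sigma(K)). (I - K) x = y is solvable iff y ⊥ ker((I - K)^*) = span{(1, 2, 2)}, i.e. iff y_1 + 2y_2 + 2y_3 = 0. When solvable, the solutions are x = y + c·(1, 2, -2), c arbitrary (ker(I - K) = span{(1, 2, -2)}, dimension 1).

K has rank 1, so it is an outer product K = u v^T: every row of K is a multiple of one row vector. Reading off the entries, u = (1, 2, -2) and v = (1, 2, 2) (row i of K equals u_i·v^T). A rank-one matrix u v^T satisfies K u = u (v·u) and kills the (2)-dimensional subspace v^⊥, so its characteristic polynomial is lambda^2 (lambda - v·u) with v·u = tr K = 1. Hence the eigenvalues of I - K are 1 (multiplicity 2) and 1 - (1) = 0, so det(I - K) = 0. (Direct check: I - K =
[[0, -2, -2],
 [-2, -3, -4],
 [2, 4, 5]]
has determinant 0.) So 1 is an eigenvalue of K and (I - K) is not invertible. The finite-dimensional Fredholm alternative says: either (I - K) is invertible, or ker(I - K) ≠ {0} and then range(I - K) = ker((I - K)^*)^⊥, with dim ker(I - K) = dim ker((I - K)^*). We are in the second case, so we need both kernels. Kernel of I - K: (I - K) u = u - u (v·u) = u - u = 0, so ker(I - K) = span{u} = span{(1, 2, -2)} (it is exactly 1-dimensional because rank(I - K) = 2). Kernel of the adjoint: K is real, so (I - K)^* = I - K^T = I - v u^T, and (I - v u^T) v = v - v (u·v) = 0; hence ker((I - K)^*) = span{v} = span{(1, 2, 2)}. Therefore (I - K) x = y is solvable iff <y, v> = 0, i.e. iff y_1 + 2y_2 + 2y_3 = 0. When this holds, K y = u (v·y) = 0, so (I - K) y = y and x = y is a particular solution; the full solution set is the line x = y + c·u = y + c·(1, 2, -2), c ∈ C.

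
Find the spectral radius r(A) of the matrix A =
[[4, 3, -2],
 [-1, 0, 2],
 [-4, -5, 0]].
r(A) = 3

The eigenvalues of A are the roots of its characteristic polynomial. With M = A (coefficients from the trace, the sum of principal 2x2 minors, and det A):
  p(λ) = det(λ I - M) = λ^3 - 4λ^2 + 5λ - 6.
By the rational root theorem any rational root is an integer divisor of 6. Testing λ = 3: p(3) = 27 - 36 + 15 - 6 = 0, so λ = 3 is a root. Dividing out (λ - 3) leaves p(λ) = (λ - 3)(λ^2 - λ + 2). For λ^2 - λ + 2 the discriminant is -7. It is negative, so the roots are the complex-conjugate pair λ = 1/2 ± (sqrt(7)/2) i ≈ 0.5 ± 1.3229i. For a conjugate pair the product of the roots equals the constant term, so |λ|^2 = 2 and |λ| = sqrt(2) ≈ 1.4142.
Thus the eigenvalues (to 4 decimals) are 0.5 ± 1.3229i (modulus 1.4142); 3 (modulus 3). The spectral radius is the largest modulus: r(A) = 3. (Cross-check: r(A) ≤ ||A||_2 ≈ 8.2247; equality holds whenever A is normal, though it can also hold for some non-normal A.)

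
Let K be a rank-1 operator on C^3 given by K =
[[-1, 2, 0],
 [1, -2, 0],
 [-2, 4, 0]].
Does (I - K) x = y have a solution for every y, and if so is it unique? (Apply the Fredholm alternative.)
(I - K) is invertible (det(I - K) = 4 ≠ 0), so for every y in C^3 the equation (I - K) x = y has a unique solution.

K has rank 1, so it is an outer product K = u v^T: every row of K is a multiple of one row vector. Reading off the entries, u = (1, -1, 2) and v = (-1, 2, 0) (row i of K equals u_i·v^T). A rank-one matrix u v^T satisfies K u = u (v·u) and kills the (2)-dimensional subspace v^⊥, so its characteristic polynomial is lambda^2 (lambda - v·u) with v·u = tr K = -3. Hence the eigenvalues of I - K are 1 (multiplicity 2) and 1 - (-3) = 4, so det(I - K) = 4. (Direct check: I - K =
[[2, -2, 0],
 [-1, 3, 0],
 [2, -4, 1]]
has determinant 4.) The finite-dimensional Fredholm alternative says: either (I - K) is invertible, or ker(I - K) ≠ {0} and then range(I - K) = ker((I - K)^*)^⊥, with dim ker(I - K) = dim ker((I - K)^*). Since det(I - K) ≠ 0, 1 is not an eigenvalue of K and ker(I - K) = {0}, so we are in the first case: for every y there is a unique x = (I - K)^(-1) y. Explicitly, by the Sherman–Morrison formula, (I - u v^T)^(-1) = I + u v^T/(1 - v·u), i.e. (I - K)^(-1) = I + K/(4).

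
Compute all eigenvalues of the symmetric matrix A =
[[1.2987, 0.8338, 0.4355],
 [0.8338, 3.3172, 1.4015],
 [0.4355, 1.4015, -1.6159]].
sigma(A) ≈ {-2, 1, 4}

A is real symmetric, so its spectrum consists of real eigenvalues. Expanding the characteristic polynomial of the displayed matrix gives
  det(λ I - A) = p(λ) = λ^3 + (-3)λ^2 + (-6)λ + (8).
Solving p(λ) = 0 yields eigenvalues ≈ -2, 1, 4. (A is shown rounded to 4 decimals, so these recover the underlying integer eigenvalues to within that precision.)
Verification: the trace of A = 3 equals the sum of eigenvalues 3, and det(A) ≈ -8.0002 matches the eigenvalue product -8.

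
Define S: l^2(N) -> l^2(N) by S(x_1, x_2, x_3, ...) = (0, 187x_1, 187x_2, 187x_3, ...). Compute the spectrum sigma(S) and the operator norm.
sigma(S) = closed disk {z in C : |z| ≤ 187}; ||S|| = 187

Note S = 187·U where U is the unit right shift (U x)_k = x_{k-1} (with x_0 := 0); so ||S|| = 187||U|| and sigma(S) = 187·sigma(U). ||S x||^2 = sum_{k≥1} |187x_k|^2 = 34969||x||^2, so ||S|| = 187 and sigma(S) ⊂ {|z| ≤ 187}. For any |lambda| < 187, the equation (S - lambda I) x = 0 forces x_1 = 0, then 187x_k = lambda x_{k+1} ⇒ x = 0, so S has no eigenvalues. But (S - lambda I) is not surjective for |lambda| < 187: solving (S - lambda I) x = e_1 would require x_n proportional to (lambda/187)^(-n), which is not in l^2. So every |lambda| < 187 lies in the residual spectrum. The boundary |lambda| = 187 is in the approximate point spectrum (the spectrum is closed). Hence sigma(S) is the closed disk of radius 187.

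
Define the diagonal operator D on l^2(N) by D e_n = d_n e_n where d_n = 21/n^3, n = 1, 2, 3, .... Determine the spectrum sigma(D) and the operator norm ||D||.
sigma(D) = {21/n^3 : n ≥ 1} ∪ {0}; ||D|| = 21

A bounded diagonal operator on l^2 with diagonal entries d_n has spectrum equal to the closure of {d_n : n ≥ 1}: every d_n is an eigenvalue (with eigenvector e_n), so {d_n} ⊂ sigma(D); the spectrum is closed, so its closure is too; and for lambda not in the closure, (D - lambda I) has bounded inverse (the diagonal entries 1/(d_n - lambda) are bounded). For our sequence d_n = 21/n^3, n = 1, 2, 3, ...:
  - {d_n} = {21/n^3 : n ≥ 1}; the only limit point is 0
  - closure = {21/n^3 : n ≥ 1} ∪ {0}
For the norm: a diagonal operator has ||D|| = sup_n |d_n|. Here d_n = 21/n^3 is positive and decreasing, so sup_n |d_n| = d_1 = 21. So ||D|| = 21.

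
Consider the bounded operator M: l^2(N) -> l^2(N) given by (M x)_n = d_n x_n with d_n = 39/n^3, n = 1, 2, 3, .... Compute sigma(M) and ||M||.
sigma(M) = {39/n^3 : n ≥ 1} ∪ {0}; ||M|| = 39

A bounded diagonal operator on l^2 with diagonal entries d_n has spectrum equal to the closure of {d_n : n ≥ 1}: every d_n is an eigenvalue (with eigenvector e_n), so {d_n} ⊂ sigma(M); the spectrum is closed, so its closure is too; and for lambda not in the closure, (M - lambda I) has bounded inverse (the diagonal entries 1/(d_n - lambda) are bounded). For our sequence d_n = 39/n^3, n = 1, 2, 3, ...:
  - {d_n} = {39/n^3 : n ≥ 1}; the only limit point is 0
  - closure = {39/n^3 : n ≥ 1} ∪ {0}
For the norm: a diagonal operator has ||M|| = sup_n |d_n|. Here d_n = 39/n^3 is positive and decreasing, so sup_n |d_n| = d_1 = 39. So ||M|| = 39.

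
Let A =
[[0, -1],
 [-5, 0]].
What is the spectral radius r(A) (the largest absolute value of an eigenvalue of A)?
r(A) = sqrt(20)/2 ≈ 2.2361

The eigenvalues of A are the roots of its characteristic polynomial. With M = A (coefficients from the trace and determinant):
  p(λ) = det(λ I - M) = λ^2 - 5.
For λ^2 - 5 the discriminant is 20. It is nonnegative but not a perfect square, so the roots are real and irrational: λ = ± sqrt(20)/2 ≈ 2.2361, -2.2361.
Thus the eigenvalues (to 4 decimals) are 2.2361 (modulus 2.2361); -2.2361 (modulus 2.2361). The spectral radius is the largest modulus: r(A) = sqrt(20)/2 ≈ 2.2361. (Cross-check: r(A) ≤ ||A||_2 ≈ 5; equality holds whenever A is normal, though it can also hold for some non-normal A.)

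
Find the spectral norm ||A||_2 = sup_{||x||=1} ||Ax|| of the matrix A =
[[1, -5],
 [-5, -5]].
||A||_2 = sqrt((76 + sqrt(2176))/2) ≈ 7.831 (= sqrt(largest eigenvalue of A^T A))

||A||_2 = sigma_max(A) = sqrt(lambda_max(A^T A)). Form the symmetric matrix M = A^T A =
[[26, 20],
 [20, 50]].
Its characteristic polynomial (trace, determinant of M give the coefficients) is
  p(λ) = det(λ I - M) = λ^2 - 76λ + 900.
For λ^2 - 76λ + 900 the discriminant is 2176. It is nonnegative but not a perfect square, so the roots are real and irrational: λ = (76 ± sqrt(2176))/2 ≈ 61.3238, 14.6762.
So the eigenvalues of A^T A are ≈ 14.6762, 61.3238 (all ≥ 0, as they must be for A^T A). The largest is λ_max = (76 + sqrt(2176))/2 ≈ 61.3238, hence ||A||_2 = sqrt(λ_max) = sqrt((76 + sqrt(2176))/2) ≈ 7.831.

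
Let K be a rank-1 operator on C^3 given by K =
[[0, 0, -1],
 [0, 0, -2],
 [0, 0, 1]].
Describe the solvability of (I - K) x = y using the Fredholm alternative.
(I - K) is singular (det(I - K) = 0, i.e. 1 ∈ sigma(K)). (I - K) x = y is solvable iff y ⊥ ker((I - K)^*) = span{(0, 0, -1)}, i.e. iff -y_3 = 0. When solvable, the solutions are x = y + c·(1, 2, -1), c arbitrary (ker(I - K) = span{(1, 2, -1)}, dimension 1).

K has rank 1, so it is an outer product K = u v^T: every row of K is a multiple of one row vector. Reading off the entries, u = (1, 2, -1) and v = (0, 0, -1) (row i of K equals u_i·v^T). A rank-one matrix u v^T satisfies K u = u (v·u) and kills the (2)-dimensional subspace v^⊥, so its characteristic polynomial is lambda^2 (lambda - v·u) with v·u = tr K = 1. Hence the eigenvalues of I - K are 1 (multiplicity 2) and 1 - (1) = 0, so det(I - K) = 0. (Direct check: I - K =
[[1, 0, 1],
 [0, 1, 2],
 [0, 0, 0]]
has determinant 0.) So 1 is an eigenvalue of K and (I - K) is not invertible. The finite-dimensional Fredholm alternative says: either (I - K) is invertible, or ker(I - K) ≠ {0} and then range(I - K) = ker((I - K)^*)^⊥, with dim ker(I - K) = dim ker((I - K)^*). We are in the second case, so we need both kernels. Kernel of I - K: (I - K) u = u - u (v·u) = u - u = 0, so ker(I - K) = span{u} = span{(1, 2, -1)} (it is exactly 1-dimensional because rank(I - K) = 2). Kernel of the adjoint: K is real, so (I - K)^* = I - K^T = I - v u^T, and (I - v u^T) v = v - v (u·v) = 0; hence ker((I - K)^*) = span{v} = span{(0, 0, -1)}. Therefore (I - K) x = y is solvable iff <y, v> = 0, i.e. iff -y_3 = 0. When this holds, K y = u (v·y) = 0, so (I - K) y = y and x = y is a particular solution; the full solution set is the line x = y + c·u = y + c·(1, 2, -1), c ∈ C.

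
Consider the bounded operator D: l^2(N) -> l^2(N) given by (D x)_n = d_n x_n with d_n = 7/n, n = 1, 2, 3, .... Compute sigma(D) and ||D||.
sigma(D) = {7/n : n ≥ 1} ∪ {0}; ||D|| = 7

A bounded diagonal operator on l^2 with diagonal entries d_n has spectrum equal to the closure of {d_n : n ≥ 1}: every d_n is an eigenvalue (with eigenvector e_n), so {d_n} ⊂ sigma(D); the spectrum is closed, so its closure is too; and for lambda not in the closure, (D - lambda I) has bounded inverse (the diagonal entries 1/(d_n - lambda) are bounded). For our sequence d_n = 7/n, n = 1, 2, 3, ...:
  - {d_n} = {7/n : n ≥ 1}; the only limit point is 0
  - closure = {7/n : n ≥ 1} ∪ {0}
For the norm: a diagonal operator has ||D|| = sup_n |d_n|. Here d_n = 7/n is positive and decreasing, so sup_n |d_n| = d_1 = 7. So ||D|| = 7.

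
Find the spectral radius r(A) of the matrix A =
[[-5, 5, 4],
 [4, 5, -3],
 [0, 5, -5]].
r(A) ≈ 6.1405

The eigenvalues of A are the roots of its characteristic polynomial. With M = A (coefficients from the trace, the sum of principal 2x2 minors, and det A):
  p(λ) = det(λ I - M) = λ^3 + 5λ^2 - 30λ - 230.
No integer candidate from the rational root theorem (±divisors of 230) is a root, so the roots are irrational. The cubic discriminant is Δ = -561800 < 0, so there is one real root and a complex-conjugate pair. p(6) = -14 and p(7) = 148 have opposite signs, so a root lies in (6, 7); Newton's method refines it to λ ≈ 6.0998. Dividing out (λ - (6.0998)) leaves approximately λ^2 + 11.0998λ + 37.7063. For λ^2 + 11.0998λ + 37.7063 the discriminant is -27.6199. It is negative, so the remaining roots are the complex-conjugate pair λ ≈ -5.5499 ± 2.6277i. Their product equals the constant term, so |λ|^2 ≈ 37.7063 and |λ| ≈ 6.1405.
Thus the eigenvalues (to 4 decimals) are 6.0998 (modulus 6.0998); -5.5499 ± 2.6277i (modulus 6.1405). The spectral radius is the largest modulus: r(A) ≈ 6.1405. (Cross-check: r(A) ≤ ||A||_2 ≈ 9.4914; equality holds whenever A is normal, though it can also hold for some non-normal A.)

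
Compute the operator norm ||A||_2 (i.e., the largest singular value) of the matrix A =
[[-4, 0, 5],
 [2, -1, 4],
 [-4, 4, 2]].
||A||_2 ≈ 8.0949 (= sqrt(largest eigenvalue of A^T A))

||A||_2 = sigma_max(A) = sqrt(lambda_max(A^T A)). Form the symmetric matrix M = A^T A =
[[36, -18, -20],
 [-18, 17, 4],
 [-20, 4, 45]].
Its characteristic polynomial (trace, sum of principal 2x2 minors, determinant of M give the coefficients) is
  p(λ) = det(λ I - M) = λ^3 - 98λ^2 + 2257λ - 8464.
No integer candidate from the rational root theorem (±divisors of 8464) is a root, so the roots are irrational. The cubic discriminant is Δ = 2833044352 > 0, so there are three distinct real roots. p(4) = -940 and p(5) = 496 have opposite signs, so a root lies in (4, 5); Newton's method refines it to λ ≈ 4.6411. p(27) = 716 and p(28) = -148 have opposite signs, so a root lies in (27, 28); Newton's method refines it to λ ≈ 27.8312. p(65) = -1184 and p(66) = 1106 have opposite signs, so a root lies in (65, 66); Newton's method refines it to λ ≈ 65.5278. Check (Vieta): the three roots sum to 98, matching tr M = 98.
So the eigenvalues of A^T A are ≈ 4.6411, 27.8312, 65.5278 (all ≥ 0, as they must be for A^T A). The largest is λ_max ≈ 65.5278, hence ||A||_2 = sqrt(λ_max) ≈ 8.0949.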